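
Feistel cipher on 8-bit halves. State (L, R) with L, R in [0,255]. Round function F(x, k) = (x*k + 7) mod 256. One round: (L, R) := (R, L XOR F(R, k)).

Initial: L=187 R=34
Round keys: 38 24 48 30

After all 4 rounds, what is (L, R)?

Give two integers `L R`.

Answer: 95 204

Derivation:
Round 1 (k=38): L=34 R=168
Round 2 (k=24): L=168 R=229
Round 3 (k=48): L=229 R=95
Round 4 (k=30): L=95 R=204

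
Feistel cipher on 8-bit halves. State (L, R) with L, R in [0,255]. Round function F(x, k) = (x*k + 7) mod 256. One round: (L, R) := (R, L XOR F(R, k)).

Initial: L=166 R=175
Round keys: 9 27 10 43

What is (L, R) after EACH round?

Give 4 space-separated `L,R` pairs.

Answer: 175,136 136,240 240,239 239,220

Derivation:
Round 1 (k=9): L=175 R=136
Round 2 (k=27): L=136 R=240
Round 3 (k=10): L=240 R=239
Round 4 (k=43): L=239 R=220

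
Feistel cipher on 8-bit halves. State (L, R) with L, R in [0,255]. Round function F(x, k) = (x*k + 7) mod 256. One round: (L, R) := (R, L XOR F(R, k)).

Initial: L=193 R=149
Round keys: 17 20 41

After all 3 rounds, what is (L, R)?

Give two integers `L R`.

Round 1 (k=17): L=149 R=45
Round 2 (k=20): L=45 R=30
Round 3 (k=41): L=30 R=248

Answer: 30 248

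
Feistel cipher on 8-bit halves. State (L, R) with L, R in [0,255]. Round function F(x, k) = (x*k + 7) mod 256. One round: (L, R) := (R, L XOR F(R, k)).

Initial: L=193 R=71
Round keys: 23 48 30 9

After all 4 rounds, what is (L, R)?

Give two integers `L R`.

Round 1 (k=23): L=71 R=169
Round 2 (k=48): L=169 R=240
Round 3 (k=30): L=240 R=142
Round 4 (k=9): L=142 R=245

Answer: 142 245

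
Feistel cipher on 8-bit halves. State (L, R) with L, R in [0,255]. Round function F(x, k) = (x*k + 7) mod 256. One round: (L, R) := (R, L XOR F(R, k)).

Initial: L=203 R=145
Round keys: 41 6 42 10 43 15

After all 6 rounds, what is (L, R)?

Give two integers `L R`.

Round 1 (k=41): L=145 R=139
Round 2 (k=6): L=139 R=216
Round 3 (k=42): L=216 R=252
Round 4 (k=10): L=252 R=7
Round 5 (k=43): L=7 R=200
Round 6 (k=15): L=200 R=184

Answer: 200 184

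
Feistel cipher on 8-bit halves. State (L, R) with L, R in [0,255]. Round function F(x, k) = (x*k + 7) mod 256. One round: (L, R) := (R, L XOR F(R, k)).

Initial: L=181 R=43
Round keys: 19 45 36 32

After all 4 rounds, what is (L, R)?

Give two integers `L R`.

Answer: 222 60

Derivation:
Round 1 (k=19): L=43 R=141
Round 2 (k=45): L=141 R=251
Round 3 (k=36): L=251 R=222
Round 4 (k=32): L=222 R=60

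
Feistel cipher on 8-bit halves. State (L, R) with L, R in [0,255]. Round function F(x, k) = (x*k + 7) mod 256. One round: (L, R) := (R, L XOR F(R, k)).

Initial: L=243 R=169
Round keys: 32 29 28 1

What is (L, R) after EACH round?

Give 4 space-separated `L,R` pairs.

Answer: 169,212 212,162 162,107 107,208

Derivation:
Round 1 (k=32): L=169 R=212
Round 2 (k=29): L=212 R=162
Round 3 (k=28): L=162 R=107
Round 4 (k=1): L=107 R=208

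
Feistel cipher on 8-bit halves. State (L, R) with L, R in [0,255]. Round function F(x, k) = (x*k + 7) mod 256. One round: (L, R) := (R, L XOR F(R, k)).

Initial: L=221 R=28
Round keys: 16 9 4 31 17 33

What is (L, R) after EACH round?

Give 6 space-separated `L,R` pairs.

Answer: 28,26 26,237 237,161 161,107 107,131 131,129

Derivation:
Round 1 (k=16): L=28 R=26
Round 2 (k=9): L=26 R=237
Round 3 (k=4): L=237 R=161
Round 4 (k=31): L=161 R=107
Round 5 (k=17): L=107 R=131
Round 6 (k=33): L=131 R=129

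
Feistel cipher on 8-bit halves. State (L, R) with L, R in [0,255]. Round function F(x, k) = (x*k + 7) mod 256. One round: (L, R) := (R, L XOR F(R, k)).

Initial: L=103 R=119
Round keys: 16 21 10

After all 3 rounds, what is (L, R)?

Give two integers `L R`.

Answer: 32 87

Derivation:
Round 1 (k=16): L=119 R=16
Round 2 (k=21): L=16 R=32
Round 3 (k=10): L=32 R=87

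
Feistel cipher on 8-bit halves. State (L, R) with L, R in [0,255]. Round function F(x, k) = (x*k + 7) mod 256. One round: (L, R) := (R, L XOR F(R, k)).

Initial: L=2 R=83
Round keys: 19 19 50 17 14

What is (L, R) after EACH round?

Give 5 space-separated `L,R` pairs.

Answer: 83,50 50,238 238,177 177,38 38,170

Derivation:
Round 1 (k=19): L=83 R=50
Round 2 (k=19): L=50 R=238
Round 3 (k=50): L=238 R=177
Round 4 (k=17): L=177 R=38
Round 5 (k=14): L=38 R=170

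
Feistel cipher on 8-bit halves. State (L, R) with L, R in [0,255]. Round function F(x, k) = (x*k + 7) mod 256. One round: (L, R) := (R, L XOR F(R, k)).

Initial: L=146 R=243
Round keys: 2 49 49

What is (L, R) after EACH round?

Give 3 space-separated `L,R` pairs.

Round 1 (k=2): L=243 R=127
Round 2 (k=49): L=127 R=165
Round 3 (k=49): L=165 R=227

Answer: 243,127 127,165 165,227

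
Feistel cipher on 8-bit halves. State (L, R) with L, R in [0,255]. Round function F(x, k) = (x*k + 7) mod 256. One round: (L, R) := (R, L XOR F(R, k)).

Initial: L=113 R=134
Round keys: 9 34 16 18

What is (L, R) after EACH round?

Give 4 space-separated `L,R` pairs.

Answer: 134,204 204,153 153,91 91,244

Derivation:
Round 1 (k=9): L=134 R=204
Round 2 (k=34): L=204 R=153
Round 3 (k=16): L=153 R=91
Round 4 (k=18): L=91 R=244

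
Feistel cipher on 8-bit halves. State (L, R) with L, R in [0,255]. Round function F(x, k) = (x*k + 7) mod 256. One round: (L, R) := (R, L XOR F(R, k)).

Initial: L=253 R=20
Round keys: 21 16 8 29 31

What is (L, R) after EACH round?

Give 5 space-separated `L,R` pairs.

Round 1 (k=21): L=20 R=86
Round 2 (k=16): L=86 R=115
Round 3 (k=8): L=115 R=201
Round 4 (k=29): L=201 R=191
Round 5 (k=31): L=191 R=225

Answer: 20,86 86,115 115,201 201,191 191,225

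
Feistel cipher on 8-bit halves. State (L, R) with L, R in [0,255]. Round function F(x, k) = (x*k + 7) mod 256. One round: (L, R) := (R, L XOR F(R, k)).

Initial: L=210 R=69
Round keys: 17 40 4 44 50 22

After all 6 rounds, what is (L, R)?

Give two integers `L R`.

Round 1 (k=17): L=69 R=78
Round 2 (k=40): L=78 R=114
Round 3 (k=4): L=114 R=129
Round 4 (k=44): L=129 R=65
Round 5 (k=50): L=65 R=56
Round 6 (k=22): L=56 R=150

Answer: 56 150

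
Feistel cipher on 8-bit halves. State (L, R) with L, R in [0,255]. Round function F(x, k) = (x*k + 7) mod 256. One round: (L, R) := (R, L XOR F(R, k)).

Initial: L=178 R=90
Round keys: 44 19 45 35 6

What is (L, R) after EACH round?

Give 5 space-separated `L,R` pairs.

Answer: 90,205 205,100 100,86 86,173 173,67

Derivation:
Round 1 (k=44): L=90 R=205
Round 2 (k=19): L=205 R=100
Round 3 (k=45): L=100 R=86
Round 4 (k=35): L=86 R=173
Round 5 (k=6): L=173 R=67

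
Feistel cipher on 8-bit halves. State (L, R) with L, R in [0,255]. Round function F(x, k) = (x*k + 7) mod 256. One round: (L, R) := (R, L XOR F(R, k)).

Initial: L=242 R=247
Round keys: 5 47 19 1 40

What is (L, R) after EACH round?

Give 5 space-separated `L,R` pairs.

Answer: 247,40 40,168 168,87 87,246 246,32

Derivation:
Round 1 (k=5): L=247 R=40
Round 2 (k=47): L=40 R=168
Round 3 (k=19): L=168 R=87
Round 4 (k=1): L=87 R=246
Round 5 (k=40): L=246 R=32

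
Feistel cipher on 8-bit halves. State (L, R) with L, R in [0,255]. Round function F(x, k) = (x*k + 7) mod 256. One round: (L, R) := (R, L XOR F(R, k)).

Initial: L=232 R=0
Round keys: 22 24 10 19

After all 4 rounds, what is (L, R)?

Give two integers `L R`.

Round 1 (k=22): L=0 R=239
Round 2 (k=24): L=239 R=111
Round 3 (k=10): L=111 R=178
Round 4 (k=19): L=178 R=82

Answer: 178 82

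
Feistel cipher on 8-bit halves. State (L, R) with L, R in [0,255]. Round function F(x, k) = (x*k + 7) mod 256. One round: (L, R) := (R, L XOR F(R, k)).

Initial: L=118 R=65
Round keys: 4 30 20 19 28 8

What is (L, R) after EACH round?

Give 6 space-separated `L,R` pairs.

Round 1 (k=4): L=65 R=125
Round 2 (k=30): L=125 R=236
Round 3 (k=20): L=236 R=10
Round 4 (k=19): L=10 R=41
Round 5 (k=28): L=41 R=137
Round 6 (k=8): L=137 R=102

Answer: 65,125 125,236 236,10 10,41 41,137 137,102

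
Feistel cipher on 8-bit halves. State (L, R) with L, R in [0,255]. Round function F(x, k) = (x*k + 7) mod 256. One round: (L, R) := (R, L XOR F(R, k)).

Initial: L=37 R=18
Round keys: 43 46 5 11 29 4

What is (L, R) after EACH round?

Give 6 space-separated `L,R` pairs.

Answer: 18,40 40,37 37,232 232,218 218,81 81,145

Derivation:
Round 1 (k=43): L=18 R=40
Round 2 (k=46): L=40 R=37
Round 3 (k=5): L=37 R=232
Round 4 (k=11): L=232 R=218
Round 5 (k=29): L=218 R=81
Round 6 (k=4): L=81 R=145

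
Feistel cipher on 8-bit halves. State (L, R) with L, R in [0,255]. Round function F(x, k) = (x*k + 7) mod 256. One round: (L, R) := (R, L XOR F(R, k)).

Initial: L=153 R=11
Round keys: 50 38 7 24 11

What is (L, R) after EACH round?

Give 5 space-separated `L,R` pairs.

Answer: 11,180 180,180 180,71 71,27 27,119

Derivation:
Round 1 (k=50): L=11 R=180
Round 2 (k=38): L=180 R=180
Round 3 (k=7): L=180 R=71
Round 4 (k=24): L=71 R=27
Round 5 (k=11): L=27 R=119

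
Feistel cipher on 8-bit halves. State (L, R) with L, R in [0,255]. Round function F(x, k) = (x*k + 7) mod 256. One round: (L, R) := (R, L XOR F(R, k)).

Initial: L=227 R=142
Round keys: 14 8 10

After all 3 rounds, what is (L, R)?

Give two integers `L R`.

Round 1 (k=14): L=142 R=40
Round 2 (k=8): L=40 R=201
Round 3 (k=10): L=201 R=201

Answer: 201 201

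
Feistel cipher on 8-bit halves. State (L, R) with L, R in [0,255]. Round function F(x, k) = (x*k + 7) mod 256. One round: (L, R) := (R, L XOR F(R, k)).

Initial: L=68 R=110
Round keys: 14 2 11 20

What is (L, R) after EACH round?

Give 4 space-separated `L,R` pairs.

Round 1 (k=14): L=110 R=79
Round 2 (k=2): L=79 R=203
Round 3 (k=11): L=203 R=143
Round 4 (k=20): L=143 R=248

Answer: 110,79 79,203 203,143 143,248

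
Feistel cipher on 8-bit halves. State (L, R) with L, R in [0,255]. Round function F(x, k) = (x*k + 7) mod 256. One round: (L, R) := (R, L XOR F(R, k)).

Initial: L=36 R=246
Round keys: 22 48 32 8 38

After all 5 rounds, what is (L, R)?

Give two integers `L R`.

Answer: 102 3

Derivation:
Round 1 (k=22): L=246 R=15
Round 2 (k=48): L=15 R=33
Round 3 (k=32): L=33 R=40
Round 4 (k=8): L=40 R=102
Round 5 (k=38): L=102 R=3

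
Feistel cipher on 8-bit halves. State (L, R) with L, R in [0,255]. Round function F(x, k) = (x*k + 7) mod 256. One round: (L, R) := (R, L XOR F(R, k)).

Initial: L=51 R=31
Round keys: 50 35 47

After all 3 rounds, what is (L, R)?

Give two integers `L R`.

Round 1 (k=50): L=31 R=38
Round 2 (k=35): L=38 R=38
Round 3 (k=47): L=38 R=39

Answer: 38 39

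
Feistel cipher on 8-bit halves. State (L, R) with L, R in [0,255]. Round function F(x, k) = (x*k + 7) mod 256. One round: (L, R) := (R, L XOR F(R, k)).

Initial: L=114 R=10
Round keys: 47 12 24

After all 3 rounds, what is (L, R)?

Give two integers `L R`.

Round 1 (k=47): L=10 R=175
Round 2 (k=12): L=175 R=49
Round 3 (k=24): L=49 R=48

Answer: 49 48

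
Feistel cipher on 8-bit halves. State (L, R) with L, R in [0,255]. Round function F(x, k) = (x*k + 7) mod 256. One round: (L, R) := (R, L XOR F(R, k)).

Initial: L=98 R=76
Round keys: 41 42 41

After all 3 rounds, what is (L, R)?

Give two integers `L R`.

Answer: 29 253

Derivation:
Round 1 (k=41): L=76 R=81
Round 2 (k=42): L=81 R=29
Round 3 (k=41): L=29 R=253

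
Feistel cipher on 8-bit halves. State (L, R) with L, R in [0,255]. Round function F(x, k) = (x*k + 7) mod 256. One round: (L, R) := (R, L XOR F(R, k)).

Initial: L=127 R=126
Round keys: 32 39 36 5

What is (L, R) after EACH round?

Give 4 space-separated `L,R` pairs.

Answer: 126,184 184,113 113,83 83,215

Derivation:
Round 1 (k=32): L=126 R=184
Round 2 (k=39): L=184 R=113
Round 3 (k=36): L=113 R=83
Round 4 (k=5): L=83 R=215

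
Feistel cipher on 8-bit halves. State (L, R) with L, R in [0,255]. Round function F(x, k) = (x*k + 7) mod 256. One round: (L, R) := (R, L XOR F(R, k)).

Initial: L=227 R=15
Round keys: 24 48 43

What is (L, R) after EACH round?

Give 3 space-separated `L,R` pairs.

Answer: 15,140 140,72 72,147

Derivation:
Round 1 (k=24): L=15 R=140
Round 2 (k=48): L=140 R=72
Round 3 (k=43): L=72 R=147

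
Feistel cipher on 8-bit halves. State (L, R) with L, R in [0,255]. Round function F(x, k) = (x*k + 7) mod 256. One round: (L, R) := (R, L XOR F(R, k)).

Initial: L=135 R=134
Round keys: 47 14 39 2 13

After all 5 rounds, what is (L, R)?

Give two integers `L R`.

Answer: 50 69

Derivation:
Round 1 (k=47): L=134 R=38
Round 2 (k=14): L=38 R=157
Round 3 (k=39): L=157 R=212
Round 4 (k=2): L=212 R=50
Round 5 (k=13): L=50 R=69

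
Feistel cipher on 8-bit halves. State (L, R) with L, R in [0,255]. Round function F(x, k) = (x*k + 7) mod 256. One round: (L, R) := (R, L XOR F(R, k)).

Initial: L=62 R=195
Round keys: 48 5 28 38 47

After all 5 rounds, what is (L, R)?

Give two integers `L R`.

Answer: 132 97

Derivation:
Round 1 (k=48): L=195 R=169
Round 2 (k=5): L=169 R=151
Round 3 (k=28): L=151 R=34
Round 4 (k=38): L=34 R=132
Round 5 (k=47): L=132 R=97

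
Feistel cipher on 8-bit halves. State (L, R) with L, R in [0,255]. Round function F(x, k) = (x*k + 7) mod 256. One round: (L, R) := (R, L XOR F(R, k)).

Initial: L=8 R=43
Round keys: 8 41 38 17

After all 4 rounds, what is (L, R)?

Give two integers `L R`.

Answer: 130 116

Derivation:
Round 1 (k=8): L=43 R=87
Round 2 (k=41): L=87 R=221
Round 3 (k=38): L=221 R=130
Round 4 (k=17): L=130 R=116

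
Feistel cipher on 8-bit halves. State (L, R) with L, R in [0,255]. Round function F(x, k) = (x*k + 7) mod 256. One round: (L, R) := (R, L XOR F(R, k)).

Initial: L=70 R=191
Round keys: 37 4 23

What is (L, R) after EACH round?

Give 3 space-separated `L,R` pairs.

Round 1 (k=37): L=191 R=228
Round 2 (k=4): L=228 R=40
Round 3 (k=23): L=40 R=123

Answer: 191,228 228,40 40,123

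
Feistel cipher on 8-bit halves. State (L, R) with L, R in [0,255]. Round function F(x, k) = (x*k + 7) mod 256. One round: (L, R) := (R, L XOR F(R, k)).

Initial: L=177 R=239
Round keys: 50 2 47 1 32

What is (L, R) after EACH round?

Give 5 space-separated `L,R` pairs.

Round 1 (k=50): L=239 R=4
Round 2 (k=2): L=4 R=224
Round 3 (k=47): L=224 R=35
Round 4 (k=1): L=35 R=202
Round 5 (k=32): L=202 R=100

Answer: 239,4 4,224 224,35 35,202 202,100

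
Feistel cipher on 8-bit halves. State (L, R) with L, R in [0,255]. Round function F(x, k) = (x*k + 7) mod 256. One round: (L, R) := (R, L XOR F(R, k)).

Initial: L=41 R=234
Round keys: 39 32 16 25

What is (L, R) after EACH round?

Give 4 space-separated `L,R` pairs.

Round 1 (k=39): L=234 R=132
Round 2 (k=32): L=132 R=109
Round 3 (k=16): L=109 R=83
Round 4 (k=25): L=83 R=79

Answer: 234,132 132,109 109,83 83,79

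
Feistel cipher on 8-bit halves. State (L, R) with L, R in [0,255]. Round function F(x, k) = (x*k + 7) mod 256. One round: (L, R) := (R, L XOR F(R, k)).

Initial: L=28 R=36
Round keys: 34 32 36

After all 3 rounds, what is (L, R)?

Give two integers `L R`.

Answer: 67 160

Derivation:
Round 1 (k=34): L=36 R=211
Round 2 (k=32): L=211 R=67
Round 3 (k=36): L=67 R=160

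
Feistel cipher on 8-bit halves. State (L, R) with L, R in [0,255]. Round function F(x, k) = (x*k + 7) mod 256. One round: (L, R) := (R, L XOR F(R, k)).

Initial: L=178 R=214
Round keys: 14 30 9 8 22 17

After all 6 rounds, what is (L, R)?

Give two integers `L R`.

Round 1 (k=14): L=214 R=9
Round 2 (k=30): L=9 R=195
Round 3 (k=9): L=195 R=235
Round 4 (k=8): L=235 R=156
Round 5 (k=22): L=156 R=132
Round 6 (k=17): L=132 R=87

Answer: 132 87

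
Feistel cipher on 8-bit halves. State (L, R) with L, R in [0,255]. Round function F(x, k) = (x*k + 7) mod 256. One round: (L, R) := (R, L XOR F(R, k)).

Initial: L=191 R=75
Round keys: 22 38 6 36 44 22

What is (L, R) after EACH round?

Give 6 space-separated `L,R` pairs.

Answer: 75,198 198,32 32,1 1,11 11,234 234,40

Derivation:
Round 1 (k=22): L=75 R=198
Round 2 (k=38): L=198 R=32
Round 3 (k=6): L=32 R=1
Round 4 (k=36): L=1 R=11
Round 5 (k=44): L=11 R=234
Round 6 (k=22): L=234 R=40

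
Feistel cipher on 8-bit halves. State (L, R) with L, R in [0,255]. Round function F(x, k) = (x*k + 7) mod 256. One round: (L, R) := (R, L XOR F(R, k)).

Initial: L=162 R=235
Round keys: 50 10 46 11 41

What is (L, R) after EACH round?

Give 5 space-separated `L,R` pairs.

Answer: 235,79 79,246 246,116 116,245 245,48

Derivation:
Round 1 (k=50): L=235 R=79
Round 2 (k=10): L=79 R=246
Round 3 (k=46): L=246 R=116
Round 4 (k=11): L=116 R=245
Round 5 (k=41): L=245 R=48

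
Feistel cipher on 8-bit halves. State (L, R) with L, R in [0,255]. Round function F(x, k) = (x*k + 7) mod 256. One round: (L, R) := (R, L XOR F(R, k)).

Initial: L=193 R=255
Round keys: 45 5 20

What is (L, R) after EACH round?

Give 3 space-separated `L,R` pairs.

Answer: 255,27 27,113 113,192

Derivation:
Round 1 (k=45): L=255 R=27
Round 2 (k=5): L=27 R=113
Round 3 (k=20): L=113 R=192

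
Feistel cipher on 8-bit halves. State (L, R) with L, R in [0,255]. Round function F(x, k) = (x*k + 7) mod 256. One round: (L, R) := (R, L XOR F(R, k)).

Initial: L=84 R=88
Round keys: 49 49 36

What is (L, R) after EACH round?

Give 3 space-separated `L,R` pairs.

Round 1 (k=49): L=88 R=139
Round 2 (k=49): L=139 R=250
Round 3 (k=36): L=250 R=164

Answer: 88,139 139,250 250,164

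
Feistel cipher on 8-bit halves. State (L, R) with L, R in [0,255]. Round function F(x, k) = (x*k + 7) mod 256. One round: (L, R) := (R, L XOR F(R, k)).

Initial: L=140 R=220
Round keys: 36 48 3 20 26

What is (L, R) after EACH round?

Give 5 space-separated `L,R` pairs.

Round 1 (k=36): L=220 R=123
Round 2 (k=48): L=123 R=203
Round 3 (k=3): L=203 R=19
Round 4 (k=20): L=19 R=72
Round 5 (k=26): L=72 R=68

Answer: 220,123 123,203 203,19 19,72 72,68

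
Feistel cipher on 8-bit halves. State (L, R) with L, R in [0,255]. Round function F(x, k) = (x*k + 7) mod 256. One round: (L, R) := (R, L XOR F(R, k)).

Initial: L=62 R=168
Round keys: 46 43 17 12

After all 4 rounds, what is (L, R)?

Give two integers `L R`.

Answer: 64 37

Derivation:
Round 1 (k=46): L=168 R=9
Round 2 (k=43): L=9 R=34
Round 3 (k=17): L=34 R=64
Round 4 (k=12): L=64 R=37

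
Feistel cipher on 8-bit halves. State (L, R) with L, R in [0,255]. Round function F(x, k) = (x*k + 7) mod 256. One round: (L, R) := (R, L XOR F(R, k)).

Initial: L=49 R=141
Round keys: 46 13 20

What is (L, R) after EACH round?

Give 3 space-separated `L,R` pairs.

Round 1 (k=46): L=141 R=108
Round 2 (k=13): L=108 R=14
Round 3 (k=20): L=14 R=115

Answer: 141,108 108,14 14,115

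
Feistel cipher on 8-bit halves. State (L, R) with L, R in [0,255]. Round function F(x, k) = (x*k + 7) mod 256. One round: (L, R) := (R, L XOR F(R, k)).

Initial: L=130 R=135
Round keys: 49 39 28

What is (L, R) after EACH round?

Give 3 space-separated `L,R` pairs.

Answer: 135,92 92,140 140,11

Derivation:
Round 1 (k=49): L=135 R=92
Round 2 (k=39): L=92 R=140
Round 3 (k=28): L=140 R=11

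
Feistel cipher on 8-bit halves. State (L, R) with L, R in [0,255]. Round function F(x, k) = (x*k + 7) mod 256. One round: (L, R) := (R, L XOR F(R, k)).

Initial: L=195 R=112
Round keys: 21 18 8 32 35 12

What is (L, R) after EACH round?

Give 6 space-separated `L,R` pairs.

Answer: 112,244 244,95 95,11 11,56 56,164 164,143

Derivation:
Round 1 (k=21): L=112 R=244
Round 2 (k=18): L=244 R=95
Round 3 (k=8): L=95 R=11
Round 4 (k=32): L=11 R=56
Round 5 (k=35): L=56 R=164
Round 6 (k=12): L=164 R=143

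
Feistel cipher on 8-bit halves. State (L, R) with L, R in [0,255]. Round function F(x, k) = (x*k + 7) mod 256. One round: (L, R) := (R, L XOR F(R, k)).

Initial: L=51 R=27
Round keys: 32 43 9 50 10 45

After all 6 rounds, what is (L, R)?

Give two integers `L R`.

Answer: 242 196

Derivation:
Round 1 (k=32): L=27 R=84
Round 2 (k=43): L=84 R=56
Round 3 (k=9): L=56 R=171
Round 4 (k=50): L=171 R=85
Round 5 (k=10): L=85 R=242
Round 6 (k=45): L=242 R=196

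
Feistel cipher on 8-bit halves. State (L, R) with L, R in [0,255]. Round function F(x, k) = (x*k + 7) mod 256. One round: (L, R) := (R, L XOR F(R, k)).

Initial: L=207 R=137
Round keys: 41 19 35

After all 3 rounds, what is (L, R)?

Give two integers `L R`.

Round 1 (k=41): L=137 R=55
Round 2 (k=19): L=55 R=149
Round 3 (k=35): L=149 R=81

Answer: 149 81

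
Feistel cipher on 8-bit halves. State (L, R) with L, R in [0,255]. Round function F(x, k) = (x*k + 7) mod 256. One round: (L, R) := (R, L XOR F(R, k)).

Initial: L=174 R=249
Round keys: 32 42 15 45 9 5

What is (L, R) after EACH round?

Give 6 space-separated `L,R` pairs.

Round 1 (k=32): L=249 R=137
Round 2 (k=42): L=137 R=120
Round 3 (k=15): L=120 R=134
Round 4 (k=45): L=134 R=237
Round 5 (k=9): L=237 R=218
Round 6 (k=5): L=218 R=164

Answer: 249,137 137,120 120,134 134,237 237,218 218,164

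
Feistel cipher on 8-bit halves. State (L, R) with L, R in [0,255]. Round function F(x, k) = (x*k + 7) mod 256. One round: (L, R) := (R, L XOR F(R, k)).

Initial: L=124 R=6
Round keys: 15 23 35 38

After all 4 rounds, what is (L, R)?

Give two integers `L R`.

Round 1 (k=15): L=6 R=29
Round 2 (k=23): L=29 R=164
Round 3 (k=35): L=164 R=110
Round 4 (k=38): L=110 R=255

Answer: 110 255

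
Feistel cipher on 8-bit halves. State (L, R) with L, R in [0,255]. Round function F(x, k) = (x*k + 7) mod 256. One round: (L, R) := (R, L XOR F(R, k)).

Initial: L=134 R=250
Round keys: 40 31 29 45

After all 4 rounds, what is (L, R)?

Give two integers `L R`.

Answer: 210 157

Derivation:
Round 1 (k=40): L=250 R=145
Round 2 (k=31): L=145 R=108
Round 3 (k=29): L=108 R=210
Round 4 (k=45): L=210 R=157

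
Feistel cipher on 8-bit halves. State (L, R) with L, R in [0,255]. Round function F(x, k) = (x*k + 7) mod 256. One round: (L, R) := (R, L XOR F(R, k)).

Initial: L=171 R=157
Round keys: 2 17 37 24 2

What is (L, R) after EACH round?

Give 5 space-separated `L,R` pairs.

Answer: 157,234 234,12 12,41 41,211 211,132

Derivation:
Round 1 (k=2): L=157 R=234
Round 2 (k=17): L=234 R=12
Round 3 (k=37): L=12 R=41
Round 4 (k=24): L=41 R=211
Round 5 (k=2): L=211 R=132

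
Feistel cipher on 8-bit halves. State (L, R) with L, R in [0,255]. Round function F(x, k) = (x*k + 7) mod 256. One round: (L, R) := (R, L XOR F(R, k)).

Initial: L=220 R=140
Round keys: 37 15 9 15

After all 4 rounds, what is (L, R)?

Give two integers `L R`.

Round 1 (k=37): L=140 R=159
Round 2 (k=15): L=159 R=212
Round 3 (k=9): L=212 R=228
Round 4 (k=15): L=228 R=183

Answer: 228 183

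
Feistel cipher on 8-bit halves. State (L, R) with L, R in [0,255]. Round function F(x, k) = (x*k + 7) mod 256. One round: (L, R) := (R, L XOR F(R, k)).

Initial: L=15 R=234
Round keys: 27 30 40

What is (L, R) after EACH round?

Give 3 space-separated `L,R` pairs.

Round 1 (k=27): L=234 R=186
Round 2 (k=30): L=186 R=57
Round 3 (k=40): L=57 R=85

Answer: 234,186 186,57 57,85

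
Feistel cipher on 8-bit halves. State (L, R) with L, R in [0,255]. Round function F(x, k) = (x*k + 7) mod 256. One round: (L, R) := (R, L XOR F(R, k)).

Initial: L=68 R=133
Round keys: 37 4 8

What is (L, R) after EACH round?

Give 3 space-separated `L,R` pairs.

Round 1 (k=37): L=133 R=4
Round 2 (k=4): L=4 R=146
Round 3 (k=8): L=146 R=147

Answer: 133,4 4,146 146,147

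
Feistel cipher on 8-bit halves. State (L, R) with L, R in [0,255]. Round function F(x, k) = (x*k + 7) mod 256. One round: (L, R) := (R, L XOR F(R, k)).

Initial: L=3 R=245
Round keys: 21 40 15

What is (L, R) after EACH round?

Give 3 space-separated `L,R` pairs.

Answer: 245,35 35,138 138,62

Derivation:
Round 1 (k=21): L=245 R=35
Round 2 (k=40): L=35 R=138
Round 3 (k=15): L=138 R=62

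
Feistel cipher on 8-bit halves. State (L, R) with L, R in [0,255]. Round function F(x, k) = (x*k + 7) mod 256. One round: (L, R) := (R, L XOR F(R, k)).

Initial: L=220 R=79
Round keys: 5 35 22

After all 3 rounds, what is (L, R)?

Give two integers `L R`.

Answer: 254 149

Derivation:
Round 1 (k=5): L=79 R=78
Round 2 (k=35): L=78 R=254
Round 3 (k=22): L=254 R=149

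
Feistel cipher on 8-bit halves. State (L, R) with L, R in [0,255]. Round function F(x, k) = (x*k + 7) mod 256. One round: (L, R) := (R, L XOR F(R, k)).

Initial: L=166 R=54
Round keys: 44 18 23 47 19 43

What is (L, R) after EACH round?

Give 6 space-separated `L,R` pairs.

Round 1 (k=44): L=54 R=233
Round 2 (k=18): L=233 R=95
Round 3 (k=23): L=95 R=121
Round 4 (k=47): L=121 R=97
Round 5 (k=19): L=97 R=67
Round 6 (k=43): L=67 R=41

Answer: 54,233 233,95 95,121 121,97 97,67 67,41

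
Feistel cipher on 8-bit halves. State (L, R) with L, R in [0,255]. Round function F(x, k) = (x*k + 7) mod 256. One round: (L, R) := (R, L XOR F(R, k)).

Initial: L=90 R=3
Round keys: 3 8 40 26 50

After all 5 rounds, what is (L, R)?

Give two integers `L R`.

Answer: 77 124

Derivation:
Round 1 (k=3): L=3 R=74
Round 2 (k=8): L=74 R=84
Round 3 (k=40): L=84 R=109
Round 4 (k=26): L=109 R=77
Round 5 (k=50): L=77 R=124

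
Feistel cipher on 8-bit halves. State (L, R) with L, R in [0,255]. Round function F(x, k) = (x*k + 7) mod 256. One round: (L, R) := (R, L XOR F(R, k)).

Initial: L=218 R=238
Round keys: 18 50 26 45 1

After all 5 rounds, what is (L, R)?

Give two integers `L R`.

Answer: 220 71

Derivation:
Round 1 (k=18): L=238 R=25
Round 2 (k=50): L=25 R=7
Round 3 (k=26): L=7 R=164
Round 4 (k=45): L=164 R=220
Round 5 (k=1): L=220 R=71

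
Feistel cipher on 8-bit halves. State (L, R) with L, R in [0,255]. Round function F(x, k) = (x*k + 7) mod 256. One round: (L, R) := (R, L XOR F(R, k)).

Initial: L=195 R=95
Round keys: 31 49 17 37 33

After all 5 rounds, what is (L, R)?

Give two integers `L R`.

Round 1 (k=31): L=95 R=75
Round 2 (k=49): L=75 R=61
Round 3 (k=17): L=61 R=95
Round 4 (k=37): L=95 R=255
Round 5 (k=33): L=255 R=185

Answer: 255 185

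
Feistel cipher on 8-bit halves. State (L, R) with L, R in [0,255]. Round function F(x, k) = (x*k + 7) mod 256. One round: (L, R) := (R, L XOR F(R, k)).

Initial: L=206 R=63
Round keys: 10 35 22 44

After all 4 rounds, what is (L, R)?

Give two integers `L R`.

Round 1 (k=10): L=63 R=179
Round 2 (k=35): L=179 R=191
Round 3 (k=22): L=191 R=194
Round 4 (k=44): L=194 R=224

Answer: 194 224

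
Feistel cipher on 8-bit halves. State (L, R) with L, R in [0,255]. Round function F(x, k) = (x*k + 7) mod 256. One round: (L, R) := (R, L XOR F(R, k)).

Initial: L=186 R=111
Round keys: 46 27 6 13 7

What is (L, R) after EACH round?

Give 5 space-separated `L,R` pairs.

Round 1 (k=46): L=111 R=67
Round 2 (k=27): L=67 R=119
Round 3 (k=6): L=119 R=146
Round 4 (k=13): L=146 R=6
Round 5 (k=7): L=6 R=163

Answer: 111,67 67,119 119,146 146,6 6,163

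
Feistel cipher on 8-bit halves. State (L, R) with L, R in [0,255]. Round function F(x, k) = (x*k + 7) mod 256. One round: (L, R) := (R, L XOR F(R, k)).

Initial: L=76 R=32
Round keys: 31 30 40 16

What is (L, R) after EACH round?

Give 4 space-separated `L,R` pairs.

Round 1 (k=31): L=32 R=171
Round 2 (k=30): L=171 R=49
Round 3 (k=40): L=49 R=4
Round 4 (k=16): L=4 R=118

Answer: 32,171 171,49 49,4 4,118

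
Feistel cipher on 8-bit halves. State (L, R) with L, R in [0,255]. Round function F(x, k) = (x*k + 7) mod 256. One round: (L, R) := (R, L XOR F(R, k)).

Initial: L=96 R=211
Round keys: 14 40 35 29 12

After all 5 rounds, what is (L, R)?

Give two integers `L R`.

Answer: 85 9

Derivation:
Round 1 (k=14): L=211 R=241
Round 2 (k=40): L=241 R=124
Round 3 (k=35): L=124 R=10
Round 4 (k=29): L=10 R=85
Round 5 (k=12): L=85 R=9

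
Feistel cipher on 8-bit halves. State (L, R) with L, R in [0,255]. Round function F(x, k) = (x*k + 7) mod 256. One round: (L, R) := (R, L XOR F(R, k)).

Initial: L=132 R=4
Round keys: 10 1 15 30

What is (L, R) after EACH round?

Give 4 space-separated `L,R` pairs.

Answer: 4,171 171,182 182,26 26,165

Derivation:
Round 1 (k=10): L=4 R=171
Round 2 (k=1): L=171 R=182
Round 3 (k=15): L=182 R=26
Round 4 (k=30): L=26 R=165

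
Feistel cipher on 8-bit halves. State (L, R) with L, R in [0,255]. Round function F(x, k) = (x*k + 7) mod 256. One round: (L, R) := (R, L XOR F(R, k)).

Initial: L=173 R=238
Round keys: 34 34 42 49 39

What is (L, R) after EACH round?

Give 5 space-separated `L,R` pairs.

Answer: 238,14 14,13 13,39 39,115 115,171

Derivation:
Round 1 (k=34): L=238 R=14
Round 2 (k=34): L=14 R=13
Round 3 (k=42): L=13 R=39
Round 4 (k=49): L=39 R=115
Round 5 (k=39): L=115 R=171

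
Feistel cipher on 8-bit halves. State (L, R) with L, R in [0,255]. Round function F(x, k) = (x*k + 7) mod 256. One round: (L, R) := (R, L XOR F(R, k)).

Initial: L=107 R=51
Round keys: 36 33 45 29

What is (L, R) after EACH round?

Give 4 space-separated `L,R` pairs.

Answer: 51,88 88,108 108,91 91,58

Derivation:
Round 1 (k=36): L=51 R=88
Round 2 (k=33): L=88 R=108
Round 3 (k=45): L=108 R=91
Round 4 (k=29): L=91 R=58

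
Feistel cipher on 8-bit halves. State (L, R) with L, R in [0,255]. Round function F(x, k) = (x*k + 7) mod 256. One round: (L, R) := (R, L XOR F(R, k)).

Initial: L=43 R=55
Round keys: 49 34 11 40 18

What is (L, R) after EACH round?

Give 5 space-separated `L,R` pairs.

Answer: 55,165 165,198 198,44 44,33 33,117

Derivation:
Round 1 (k=49): L=55 R=165
Round 2 (k=34): L=165 R=198
Round 3 (k=11): L=198 R=44
Round 4 (k=40): L=44 R=33
Round 5 (k=18): L=33 R=117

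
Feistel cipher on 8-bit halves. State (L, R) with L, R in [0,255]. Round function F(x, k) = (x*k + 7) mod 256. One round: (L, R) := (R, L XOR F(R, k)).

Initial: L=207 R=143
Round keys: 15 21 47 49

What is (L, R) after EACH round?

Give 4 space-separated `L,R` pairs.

Round 1 (k=15): L=143 R=167
Round 2 (k=21): L=167 R=53
Round 3 (k=47): L=53 R=101
Round 4 (k=49): L=101 R=105

Answer: 143,167 167,53 53,101 101,105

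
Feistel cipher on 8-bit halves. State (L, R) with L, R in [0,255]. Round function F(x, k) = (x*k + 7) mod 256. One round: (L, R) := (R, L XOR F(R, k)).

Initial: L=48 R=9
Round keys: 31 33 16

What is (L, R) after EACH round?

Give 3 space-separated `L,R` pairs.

Round 1 (k=31): L=9 R=46
Round 2 (k=33): L=46 R=252
Round 3 (k=16): L=252 R=233

Answer: 9,46 46,252 252,233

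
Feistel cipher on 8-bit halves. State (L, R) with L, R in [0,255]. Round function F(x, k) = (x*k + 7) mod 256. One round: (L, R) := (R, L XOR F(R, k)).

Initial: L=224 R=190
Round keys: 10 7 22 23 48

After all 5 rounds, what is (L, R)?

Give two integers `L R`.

Answer: 245 55

Derivation:
Round 1 (k=10): L=190 R=147
Round 2 (k=7): L=147 R=178
Round 3 (k=22): L=178 R=192
Round 4 (k=23): L=192 R=245
Round 5 (k=48): L=245 R=55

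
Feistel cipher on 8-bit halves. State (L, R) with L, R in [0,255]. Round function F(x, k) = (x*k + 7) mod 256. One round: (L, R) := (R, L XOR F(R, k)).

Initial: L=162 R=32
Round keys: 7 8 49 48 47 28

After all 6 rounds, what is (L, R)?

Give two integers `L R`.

Answer: 76 207

Derivation:
Round 1 (k=7): L=32 R=69
Round 2 (k=8): L=69 R=15
Round 3 (k=49): L=15 R=163
Round 4 (k=48): L=163 R=152
Round 5 (k=47): L=152 R=76
Round 6 (k=28): L=76 R=207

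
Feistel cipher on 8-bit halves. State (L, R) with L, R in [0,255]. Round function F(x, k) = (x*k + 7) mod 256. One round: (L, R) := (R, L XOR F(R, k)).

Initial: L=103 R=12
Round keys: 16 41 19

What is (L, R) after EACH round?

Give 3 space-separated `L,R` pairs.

Round 1 (k=16): L=12 R=160
Round 2 (k=41): L=160 R=171
Round 3 (k=19): L=171 R=24

Answer: 12,160 160,171 171,24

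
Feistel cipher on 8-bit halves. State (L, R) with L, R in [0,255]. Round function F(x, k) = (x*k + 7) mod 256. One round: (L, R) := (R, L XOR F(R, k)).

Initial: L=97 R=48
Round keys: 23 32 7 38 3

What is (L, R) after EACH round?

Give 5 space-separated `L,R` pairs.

Round 1 (k=23): L=48 R=54
Round 2 (k=32): L=54 R=247
Round 3 (k=7): L=247 R=254
Round 4 (k=38): L=254 R=76
Round 5 (k=3): L=76 R=21

Answer: 48,54 54,247 247,254 254,76 76,21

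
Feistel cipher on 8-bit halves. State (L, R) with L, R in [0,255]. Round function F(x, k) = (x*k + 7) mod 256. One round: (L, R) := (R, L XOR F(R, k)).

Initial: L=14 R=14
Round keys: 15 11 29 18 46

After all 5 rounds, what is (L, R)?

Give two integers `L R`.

Round 1 (k=15): L=14 R=215
Round 2 (k=11): L=215 R=74
Round 3 (k=29): L=74 R=190
Round 4 (k=18): L=190 R=41
Round 5 (k=46): L=41 R=219

Answer: 41 219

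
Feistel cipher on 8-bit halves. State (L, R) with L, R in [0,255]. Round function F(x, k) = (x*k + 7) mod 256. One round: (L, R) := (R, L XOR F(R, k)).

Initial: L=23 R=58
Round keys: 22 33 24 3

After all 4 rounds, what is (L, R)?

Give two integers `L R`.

Answer: 11 137

Derivation:
Round 1 (k=22): L=58 R=20
Round 2 (k=33): L=20 R=161
Round 3 (k=24): L=161 R=11
Round 4 (k=3): L=11 R=137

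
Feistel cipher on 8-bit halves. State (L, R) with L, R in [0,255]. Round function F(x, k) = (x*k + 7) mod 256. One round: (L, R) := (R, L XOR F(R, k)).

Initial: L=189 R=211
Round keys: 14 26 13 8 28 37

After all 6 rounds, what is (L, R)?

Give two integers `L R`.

Answer: 244 152

Derivation:
Round 1 (k=14): L=211 R=44
Round 2 (k=26): L=44 R=172
Round 3 (k=13): L=172 R=239
Round 4 (k=8): L=239 R=211
Round 5 (k=28): L=211 R=244
Round 6 (k=37): L=244 R=152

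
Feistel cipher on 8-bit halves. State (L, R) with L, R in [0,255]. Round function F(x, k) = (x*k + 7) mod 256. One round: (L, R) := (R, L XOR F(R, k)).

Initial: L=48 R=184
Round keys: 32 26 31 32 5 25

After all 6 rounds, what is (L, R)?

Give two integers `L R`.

Round 1 (k=32): L=184 R=55
Round 2 (k=26): L=55 R=37
Round 3 (k=31): L=37 R=181
Round 4 (k=32): L=181 R=130
Round 5 (k=5): L=130 R=36
Round 6 (k=25): L=36 R=9

Answer: 36 9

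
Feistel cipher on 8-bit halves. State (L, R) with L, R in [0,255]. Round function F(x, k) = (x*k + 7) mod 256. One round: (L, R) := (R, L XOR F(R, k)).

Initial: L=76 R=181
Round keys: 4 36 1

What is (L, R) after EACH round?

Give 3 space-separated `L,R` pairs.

Round 1 (k=4): L=181 R=151
Round 2 (k=36): L=151 R=246
Round 3 (k=1): L=246 R=106

Answer: 181,151 151,246 246,106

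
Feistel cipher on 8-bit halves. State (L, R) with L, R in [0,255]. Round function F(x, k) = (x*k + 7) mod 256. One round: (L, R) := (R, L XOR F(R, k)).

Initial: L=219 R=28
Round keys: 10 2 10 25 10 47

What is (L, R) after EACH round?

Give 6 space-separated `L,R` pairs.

Answer: 28,196 196,147 147,1 1,179 179,4 4,112

Derivation:
Round 1 (k=10): L=28 R=196
Round 2 (k=2): L=196 R=147
Round 3 (k=10): L=147 R=1
Round 4 (k=25): L=1 R=179
Round 5 (k=10): L=179 R=4
Round 6 (k=47): L=4 R=112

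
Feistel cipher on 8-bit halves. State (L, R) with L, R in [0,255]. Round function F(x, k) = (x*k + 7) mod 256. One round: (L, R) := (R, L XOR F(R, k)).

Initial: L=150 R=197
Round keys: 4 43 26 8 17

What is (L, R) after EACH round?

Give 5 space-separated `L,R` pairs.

Answer: 197,141 141,115 115,56 56,180 180,195

Derivation:
Round 1 (k=4): L=197 R=141
Round 2 (k=43): L=141 R=115
Round 3 (k=26): L=115 R=56
Round 4 (k=8): L=56 R=180
Round 5 (k=17): L=180 R=195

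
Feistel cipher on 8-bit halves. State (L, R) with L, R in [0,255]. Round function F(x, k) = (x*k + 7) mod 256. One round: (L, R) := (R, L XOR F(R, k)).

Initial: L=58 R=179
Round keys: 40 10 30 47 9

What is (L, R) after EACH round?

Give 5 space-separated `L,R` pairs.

Answer: 179,197 197,10 10,246 246,59 59,236

Derivation:
Round 1 (k=40): L=179 R=197
Round 2 (k=10): L=197 R=10
Round 3 (k=30): L=10 R=246
Round 4 (k=47): L=246 R=59
Round 5 (k=9): L=59 R=236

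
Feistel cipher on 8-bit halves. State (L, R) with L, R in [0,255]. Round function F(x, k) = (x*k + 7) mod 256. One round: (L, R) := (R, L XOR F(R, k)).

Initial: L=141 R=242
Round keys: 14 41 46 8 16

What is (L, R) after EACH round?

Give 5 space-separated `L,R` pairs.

Answer: 242,206 206,247 247,167 167,200 200,32

Derivation:
Round 1 (k=14): L=242 R=206
Round 2 (k=41): L=206 R=247
Round 3 (k=46): L=247 R=167
Round 4 (k=8): L=167 R=200
Round 5 (k=16): L=200 R=32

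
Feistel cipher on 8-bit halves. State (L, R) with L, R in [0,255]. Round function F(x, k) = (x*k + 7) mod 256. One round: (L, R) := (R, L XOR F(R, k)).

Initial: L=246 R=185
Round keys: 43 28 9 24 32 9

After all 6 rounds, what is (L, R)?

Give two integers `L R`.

Answer: 46 20

Derivation:
Round 1 (k=43): L=185 R=236
Round 2 (k=28): L=236 R=110
Round 3 (k=9): L=110 R=9
Round 4 (k=24): L=9 R=177
Round 5 (k=32): L=177 R=46
Round 6 (k=9): L=46 R=20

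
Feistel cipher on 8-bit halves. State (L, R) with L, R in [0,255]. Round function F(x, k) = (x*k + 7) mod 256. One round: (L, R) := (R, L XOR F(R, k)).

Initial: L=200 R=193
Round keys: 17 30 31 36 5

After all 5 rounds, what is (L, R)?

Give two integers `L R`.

Answer: 205 185

Derivation:
Round 1 (k=17): L=193 R=16
Round 2 (k=30): L=16 R=38
Round 3 (k=31): L=38 R=177
Round 4 (k=36): L=177 R=205
Round 5 (k=5): L=205 R=185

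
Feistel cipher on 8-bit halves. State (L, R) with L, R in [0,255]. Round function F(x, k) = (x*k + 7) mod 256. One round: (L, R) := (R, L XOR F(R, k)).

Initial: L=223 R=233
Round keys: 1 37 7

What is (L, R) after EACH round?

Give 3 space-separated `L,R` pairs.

Round 1 (k=1): L=233 R=47
Round 2 (k=37): L=47 R=59
Round 3 (k=7): L=59 R=139

Answer: 233,47 47,59 59,139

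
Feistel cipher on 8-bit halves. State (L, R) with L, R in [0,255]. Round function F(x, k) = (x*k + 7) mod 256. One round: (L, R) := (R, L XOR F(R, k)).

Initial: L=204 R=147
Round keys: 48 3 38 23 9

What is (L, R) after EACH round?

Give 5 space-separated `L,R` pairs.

Round 1 (k=48): L=147 R=91
Round 2 (k=3): L=91 R=139
Round 3 (k=38): L=139 R=242
Round 4 (k=23): L=242 R=78
Round 5 (k=9): L=78 R=55

Answer: 147,91 91,139 139,242 242,78 78,55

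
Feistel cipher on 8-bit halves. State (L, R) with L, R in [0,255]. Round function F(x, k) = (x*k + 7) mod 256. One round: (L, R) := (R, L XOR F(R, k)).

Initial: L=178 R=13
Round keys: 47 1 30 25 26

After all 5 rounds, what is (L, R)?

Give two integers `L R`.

Answer: 216 140

Derivation:
Round 1 (k=47): L=13 R=216
Round 2 (k=1): L=216 R=210
Round 3 (k=30): L=210 R=123
Round 4 (k=25): L=123 R=216
Round 5 (k=26): L=216 R=140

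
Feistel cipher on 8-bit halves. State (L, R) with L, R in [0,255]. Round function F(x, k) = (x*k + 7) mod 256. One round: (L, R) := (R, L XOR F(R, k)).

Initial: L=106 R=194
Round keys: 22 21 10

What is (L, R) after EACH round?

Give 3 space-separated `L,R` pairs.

Round 1 (k=22): L=194 R=217
Round 2 (k=21): L=217 R=22
Round 3 (k=10): L=22 R=58

Answer: 194,217 217,22 22,58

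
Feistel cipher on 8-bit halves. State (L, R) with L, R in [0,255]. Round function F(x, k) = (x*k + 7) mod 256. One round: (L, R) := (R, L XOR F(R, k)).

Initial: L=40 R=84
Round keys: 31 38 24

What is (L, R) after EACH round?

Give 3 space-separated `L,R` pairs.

Round 1 (k=31): L=84 R=27
Round 2 (k=38): L=27 R=93
Round 3 (k=24): L=93 R=164

Answer: 84,27 27,93 93,164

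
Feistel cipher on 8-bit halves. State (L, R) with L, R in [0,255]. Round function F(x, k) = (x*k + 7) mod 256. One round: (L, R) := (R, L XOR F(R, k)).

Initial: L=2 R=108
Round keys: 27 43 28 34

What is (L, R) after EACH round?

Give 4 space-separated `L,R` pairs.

Answer: 108,105 105,198 198,198 198,149

Derivation:
Round 1 (k=27): L=108 R=105
Round 2 (k=43): L=105 R=198
Round 3 (k=28): L=198 R=198
Round 4 (k=34): L=198 R=149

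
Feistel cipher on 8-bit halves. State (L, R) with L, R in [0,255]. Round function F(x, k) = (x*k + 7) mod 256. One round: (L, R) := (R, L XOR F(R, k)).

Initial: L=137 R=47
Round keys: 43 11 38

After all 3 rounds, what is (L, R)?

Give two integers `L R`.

Round 1 (k=43): L=47 R=101
Round 2 (k=11): L=101 R=113
Round 3 (k=38): L=113 R=168

Answer: 113 168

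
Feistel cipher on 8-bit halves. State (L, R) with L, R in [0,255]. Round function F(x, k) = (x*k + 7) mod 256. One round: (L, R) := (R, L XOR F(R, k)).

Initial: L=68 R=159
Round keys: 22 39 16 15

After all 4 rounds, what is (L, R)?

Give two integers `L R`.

Round 1 (k=22): L=159 R=245
Round 2 (k=39): L=245 R=197
Round 3 (k=16): L=197 R=162
Round 4 (k=15): L=162 R=64

Answer: 162 64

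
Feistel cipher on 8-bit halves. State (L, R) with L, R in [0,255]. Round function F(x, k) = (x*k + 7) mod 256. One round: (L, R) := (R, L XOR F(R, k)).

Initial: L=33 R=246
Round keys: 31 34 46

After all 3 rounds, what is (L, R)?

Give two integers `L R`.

Round 1 (k=31): L=246 R=240
Round 2 (k=34): L=240 R=17
Round 3 (k=46): L=17 R=229

Answer: 17 229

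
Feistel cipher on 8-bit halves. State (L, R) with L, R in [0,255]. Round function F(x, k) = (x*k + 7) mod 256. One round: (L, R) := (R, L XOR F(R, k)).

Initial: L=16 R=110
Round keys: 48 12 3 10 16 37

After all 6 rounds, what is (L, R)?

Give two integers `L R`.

Round 1 (k=48): L=110 R=183
Round 2 (k=12): L=183 R=245
Round 3 (k=3): L=245 R=81
Round 4 (k=10): L=81 R=196
Round 5 (k=16): L=196 R=22
Round 6 (k=37): L=22 R=241

Answer: 22 241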